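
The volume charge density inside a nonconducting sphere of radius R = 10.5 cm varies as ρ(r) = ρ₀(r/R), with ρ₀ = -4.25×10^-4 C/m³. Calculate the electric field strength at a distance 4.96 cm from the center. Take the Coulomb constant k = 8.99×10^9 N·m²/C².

2.81×10^5 N/C

Symmetry ⇒ E = E(r) r̂. Gaussian sphere of radius r = 4.96 cm (r < R).
Integrate the density: Q_enc = 4π ∫₀^r ρ₀(r'/R)^1 r'² dr' = 4πρ₀ r^4/(4·R) = -7.696×10^-8 C.
Applying ∮E·dA = Q_enc/ε₀ with Φ = E(4πr²):
E = k|Q_enc|/r² = (8.99×10^9)(7.696×10^-8)/(0.0496)² = 2.81×10^5 N/C.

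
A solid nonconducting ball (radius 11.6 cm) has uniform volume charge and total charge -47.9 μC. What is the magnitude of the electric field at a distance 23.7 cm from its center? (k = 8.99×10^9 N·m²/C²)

By spherical symmetry E is radial; choose a Gaussian sphere of radius r = 23.7 cm (r > R, so the entire charge is enclosed).
Q_enc = -47.9 μC = -4.79×10^-5 C.
By Gauss's law, ∮E·dA = E·4πr² = Q_enc/ε₀.
E = k|Q_enc|/r² = (8.99×10^9)(4.79×10^-5)/(0.237)² = 7.67e6 N/C.

E ≈ 7.67e6 N/C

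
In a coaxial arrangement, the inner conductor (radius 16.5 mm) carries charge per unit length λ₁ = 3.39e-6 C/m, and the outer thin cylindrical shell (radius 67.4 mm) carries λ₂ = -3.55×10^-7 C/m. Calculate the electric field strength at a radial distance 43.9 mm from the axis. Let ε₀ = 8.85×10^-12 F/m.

By cylindrical symmetry E is radial; use a coaxial Gaussian cylinder of radius 43.9 mm and length L (between the conductors, 16.5 mm < r < 67.4 mm).
The shell at 67.4 mm lies outside the Gaussian surface, so λ_enc = λ₁ = 3.39×10^-6 C/m.
Applying ∮E·dA = Q_enc/ε₀ with the end caps contributing no flux:
E = |λ_enc|/(2πε₀r) = (3.39×10^-6)/(2π·8.85×10^-12·0.0439) = 1.39×10^6 N/C.

E = 1.39×10^6 N/C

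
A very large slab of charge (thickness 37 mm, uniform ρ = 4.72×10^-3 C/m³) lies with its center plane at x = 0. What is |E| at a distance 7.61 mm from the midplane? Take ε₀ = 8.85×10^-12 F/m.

By symmetry E is perpendicular to the slab. A Gaussian pillbox from −7.61 mm to +7.61 mm (face area A) lies entirely within the slab.
Q_enc = ρ·(2x)·A and flux = 2EA, so 2EA = 2ρxA/ε₀ ⇒ E = |ρ|x/ε₀.
E = (4.72e-3)(0.00761)/(8.85×10^-12) = 4.06e6 N/C.

E = 4.06×10^6 N/C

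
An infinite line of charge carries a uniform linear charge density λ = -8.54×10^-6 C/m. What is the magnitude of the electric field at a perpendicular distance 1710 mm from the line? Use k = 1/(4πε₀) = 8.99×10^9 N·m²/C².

Coaxial Gaussian cylinder, radius r = 1710 mm, length L.
Q_enc = λL, so λ_enc = -8.54e-6 C/m.
By Gauss's law (flux through the curved wall only), E·2πrL = λ_enc L/ε₀.
E = 2k|λ_enc|/r = 2(8.99×10^9)(8.54e-6)/(1.71) = 8.98×10^4 N/C.

E = 8.98×10^4 N/C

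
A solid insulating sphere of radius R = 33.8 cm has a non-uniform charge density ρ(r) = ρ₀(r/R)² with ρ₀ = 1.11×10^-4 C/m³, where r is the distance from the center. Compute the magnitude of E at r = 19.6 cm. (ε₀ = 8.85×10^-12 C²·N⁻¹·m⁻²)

E = 1.65×10^5 V/m

By spherical symmetry E is radial; choose a Gaussian sphere of radius r = 19.6 cm (r < R).
Q_enc = ∫₀^r ρ(r')·4πr'² dr' = (4πρ₀/R²) ∫₀^r r'^4 dr' = 4πρ₀ r^5/(5·R²) = 7.063×10^-7 C.
By Gauss's law, ∮E·dA = E·4πr² = Q_enc/ε₀.
E = |Q_enc|/(4πε₀r²) = (7.063×10^-7)/(4π·8.85×10^-12·(0.196)²) = 1.65×10^5 N/C.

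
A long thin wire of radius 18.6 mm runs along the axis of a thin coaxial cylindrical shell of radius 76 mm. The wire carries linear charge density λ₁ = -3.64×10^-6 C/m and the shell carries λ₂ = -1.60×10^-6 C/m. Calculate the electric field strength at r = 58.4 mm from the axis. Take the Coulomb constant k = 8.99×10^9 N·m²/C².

Take a coaxial cylindrical Gaussian surface of radius r = 58.4 mm and length L (between the conductors, 18.6 mm < r < 76 mm).
Only the inner wire is enclosed; the outer shell contributes nothing inside itself. λ_enc = λ₁ = -3.64e-6 C/m.
Applying ∮E·dA = Q_enc/ε₀ with the end caps contributing no flux:
E = 2k|λ_enc|/r = 2(8.99×10^9)(3.64×10^-6)/(0.0584) = 1.12×10^6 N/C.

|E| ≈ 1.12e6 N/C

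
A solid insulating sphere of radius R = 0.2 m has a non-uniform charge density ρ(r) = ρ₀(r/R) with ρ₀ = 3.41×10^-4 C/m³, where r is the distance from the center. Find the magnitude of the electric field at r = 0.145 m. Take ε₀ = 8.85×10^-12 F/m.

1.01×10^6 V/m

By spherical symmetry E is radial; choose a Gaussian sphere of radius r = 0.145 m (r < R).
Q_enc = ∫₀^r ρ(r')·4πr'² dr' = (4πρ₀/R) ∫₀^r r'^3 dr' = 4πρ₀ r^4/(4·R) = 2.368×10^-6 C.
Since E is radial and uniform over the Gaussian sphere, Φ = E·4πr² = Q_enc/ε₀.
E = |Q_enc|/(4πε₀r²) = (2.368×10^-6)/(4π·8.85×10^-12·(0.145)²) = 1.01×10^6 N/C.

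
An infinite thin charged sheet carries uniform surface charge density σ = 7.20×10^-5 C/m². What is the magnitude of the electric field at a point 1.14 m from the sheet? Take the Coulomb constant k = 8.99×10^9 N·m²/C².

|E| ≈ 4.07×10^6 V/m

The symmetry is planar: E is normal to the sheet and the same magnitude on both sides. Take a pillbox straddling the sheet with end-cap area A.
Flux Φ = 2EA and Q_enc = σA, so 2EA = σA/ε₀ ⇒ E = |σ|/(2ε₀), independent of distance.
E = 2πk|σ| = 2π(8.99×10^9)(7.20×10^-5) = 4.07×10^6 N/C.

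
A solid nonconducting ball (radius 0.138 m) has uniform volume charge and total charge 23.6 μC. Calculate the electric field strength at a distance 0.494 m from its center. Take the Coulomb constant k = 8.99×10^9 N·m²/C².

By spherical symmetry E is radial; choose a Gaussian sphere of radius r = 0.494 m (r > R, so the entire charge is enclosed).
Q_enc = 23.6 μC = 2.36×10^-5 C.
Since E is radial and uniform over the Gaussian sphere, Φ = E·4πr² = Q_enc/ε₀.
E = k|Q_enc|/r² = (8.99×10^9)(2.36×10^-5)/(0.494)² = 8.69×10^5 N/C.

|E| = 8.69e5 N/C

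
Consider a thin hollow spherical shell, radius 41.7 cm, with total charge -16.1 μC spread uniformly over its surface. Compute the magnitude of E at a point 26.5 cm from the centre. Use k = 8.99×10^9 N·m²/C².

E = 0

Take a concentric spherical Gaussian surface of radius r = 26.5 cm (inside the shell, r < 41.7 cm).
No charge lies within this surface, so Q_enc = 0 and Gauss's law gives E·4πr² = 0 ⇒ E = 0.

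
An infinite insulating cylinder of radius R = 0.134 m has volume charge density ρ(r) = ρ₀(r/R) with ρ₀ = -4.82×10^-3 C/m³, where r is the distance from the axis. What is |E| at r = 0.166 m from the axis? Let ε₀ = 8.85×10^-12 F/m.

|E| ≈ 1.96×10^7 V/m

Coaxial Gaussian cylinder, radius r = 0.166 m, length L (r > R, full charge per length enclosed).
λ_enc = 2π ∫₀^R ρ₀(r'/R)^1 r' dr' = 2πρ₀R²/3 = -1.813e-4 C/m.
By Gauss's law (flux through the curved wall only), E·2πrL = λ_enc L/ε₀.
E = |λ_enc|/(2πε₀r) = (1.813×10^-4)/(2π·8.85×10^-12·0.166) = 1.96e7 N/C.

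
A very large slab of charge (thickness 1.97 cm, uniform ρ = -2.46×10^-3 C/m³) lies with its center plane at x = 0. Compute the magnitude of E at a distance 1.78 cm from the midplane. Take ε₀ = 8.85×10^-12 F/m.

E = 2.74×10^6 N/C

The point |x| = 1.78 cm lies outside the slab (half-thickness 0.00985 m). A symmetric pillbox spanning the full slab encloses Q_enc = ρ·d·A.
Flux = 2EA ⇒ E = |ρ|d/(2ε₀), independent of distance outside.
E = (2.46e-3)(0.0197)/(2·8.85×10^-12) = 2.74×10^6 N/C.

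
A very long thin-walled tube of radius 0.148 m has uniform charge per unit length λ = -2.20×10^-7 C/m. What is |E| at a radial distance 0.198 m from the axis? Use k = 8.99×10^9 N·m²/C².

Coaxial Gaussian cylinder, radius r = 0.198 m, length L (r > 0.148 m).
The full line charge is enclosed: λ_enc = -2.20×10^-7 C/m.
Applying ∮E·dA = Q_enc/ε₀ with the end caps contributing no flux:
E = 2k|λ_enc|/r = 2(8.99×10^9)(2.20×10^-7)/(0.198) = 2.00e4 N/C.

|E| = 2.00e4 N/C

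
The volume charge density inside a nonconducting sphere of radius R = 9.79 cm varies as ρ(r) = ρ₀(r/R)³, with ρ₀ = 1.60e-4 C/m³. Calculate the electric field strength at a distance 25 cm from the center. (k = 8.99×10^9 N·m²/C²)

E ≈ 4.52×10^4 N/C

Symmetry ⇒ E = E(r) r̂. Gaussian sphere of radius r = 25 cm (r > R, all charge enclosed).
Q_enc = 4π ∫₀^R ρ₀(r'/R)^3 r'² dr' = 4πρ₀R³/6 = 3.144e-7 C.
Since E is radial and uniform over the Gaussian sphere, Φ = E·4πr² = Q_enc/ε₀.
E = k|Q_enc|/r² = (8.99×10^9)(3.144×10^-7)/(0.25)² = 4.52×10^4 N/C.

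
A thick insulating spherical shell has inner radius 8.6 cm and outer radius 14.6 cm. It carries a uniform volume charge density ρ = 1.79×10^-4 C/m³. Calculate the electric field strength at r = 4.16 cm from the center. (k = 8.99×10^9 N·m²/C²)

Symmetry ⇒ E = E(r) r̂. Gaussian sphere of radius r = 4.16 cm (r < 8.6 cm, inside the empty cavity).
Q_enc = 0 (all charge lies at larger r); Gauss's law gives E = 0.

E = 0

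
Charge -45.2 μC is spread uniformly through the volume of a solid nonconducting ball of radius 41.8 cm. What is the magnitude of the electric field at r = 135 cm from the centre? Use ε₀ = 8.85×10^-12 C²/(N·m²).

Use a concentric Gaussian sphere at r = 135 cm (r > R, so the entire charge is enclosed).
Q_enc = -45.2 μC = -4.52×10^-5 C.
Applying ∮E·dA = Q_enc/ε₀ with Φ = E(4πr²):
E = |Q_enc|/(4πε₀r²) = (4.52×10^-5)/(4π·8.85×10^-12·(1.35)²) = 2.23e5 N/C.

E ≈ 2.23×10^5 N/C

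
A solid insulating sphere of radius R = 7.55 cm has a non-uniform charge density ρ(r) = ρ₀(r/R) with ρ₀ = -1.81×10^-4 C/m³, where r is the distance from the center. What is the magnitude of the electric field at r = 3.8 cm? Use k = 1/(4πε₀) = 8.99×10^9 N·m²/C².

Take a concentric spherical Gaussian surface of radius r = 3.8 cm (r < R).
Q_enc = ∫₀^r ρ(r')·4πr'² dr' = (4πρ₀/R) ∫₀^r r'^3 dr' = 4πρ₀ r^4/(4·R) = -1.57×10^-8 C.
By Gauss's law, ∮E·dA = E·4πr² = Q_enc/ε₀.
E = k|Q_enc|/r² = (8.99×10^9)(1.57e-8)/(0.038)² = 9.78×10^4 N/C.

|E| = 9.78×10^4 N/C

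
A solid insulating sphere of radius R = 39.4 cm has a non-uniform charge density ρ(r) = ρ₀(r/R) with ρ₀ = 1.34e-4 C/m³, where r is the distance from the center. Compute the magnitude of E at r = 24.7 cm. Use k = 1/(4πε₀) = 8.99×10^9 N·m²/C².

Use a concentric Gaussian sphere at r = 24.7 cm (r < R).
Q_enc = ∫₀^r ρ(r')·4πr'² dr' = (4πρ₀/R) ∫₀^r r'^3 dr' = 4πρ₀ r^4/(4·R) = 3.977×10^-6 C.
Since E is radial and uniform over the Gaussian sphere, Φ = E·4πr² = Q_enc/ε₀.
E = k|Q_enc|/r² = (8.99×10^9)(3.977×10^-6)/(0.247)² = 5.86×10^5 N/C.

E = 5.86×10^5 N/C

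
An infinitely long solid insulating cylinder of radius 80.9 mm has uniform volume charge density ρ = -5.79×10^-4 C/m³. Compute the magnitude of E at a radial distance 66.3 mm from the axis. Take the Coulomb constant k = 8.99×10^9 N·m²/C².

Coaxial Gaussian cylinder, radius r = 66.3 mm, length L (r < R).
Enclosed charge per unit length: λ_enc = ρ·πr² = (-5.79e-4)π(0.0663)² = -7.996e-6 C/m.
Gauss's law: E·2πrL = λ_enc L/ε₀.
E = 2k|λ_enc|/r = 2(8.99×10^9)(7.996×10^-6)/(0.0663) = 2.17×10^6 N/C.

|E| ≈ 2.17e6 N/C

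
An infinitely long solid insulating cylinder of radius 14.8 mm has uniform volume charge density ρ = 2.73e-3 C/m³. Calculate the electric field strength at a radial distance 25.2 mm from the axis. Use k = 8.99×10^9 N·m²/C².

E = 1.34×10^6 V/m

Choose a coaxial cylinder of radius r = 25.2 mm (arbitrary length L) as the Gaussian surface (r > 14.8 mm, full cross-section enclosed).
λ_enc = ρ·πR² = (2.73×10^-3)π(0.0148)² = 1.879×10^-6 C/m.
Since E is radial and uniform over the curved surface, Φ = E·2πrL = Q_enc/ε₀ = λ_enc L/ε₀.
E = 2k|λ_enc|/r = 2(8.99×10^9)(1.879×10^-6)/(0.0252) = 1.34e6 N/C.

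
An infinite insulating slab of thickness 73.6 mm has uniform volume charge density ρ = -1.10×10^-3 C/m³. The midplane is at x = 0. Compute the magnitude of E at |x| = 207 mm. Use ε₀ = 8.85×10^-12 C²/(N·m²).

The point |x| = 207 mm lies outside the slab (half-thickness 0.0368 m). A symmetric pillbox spanning the full slab encloses Q_enc = ρ·d·A.
Flux = 2EA ⇒ E = |ρ|d/(2ε₀), independent of distance outside.
E = (1.10×10^-3)(0.0736)/(2·8.85×10^-12) = 4.57e6 N/C.

|E| = 4.57×10^6 N/C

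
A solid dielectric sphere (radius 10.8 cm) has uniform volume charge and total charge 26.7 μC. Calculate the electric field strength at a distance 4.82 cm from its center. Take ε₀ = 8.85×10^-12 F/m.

By spherical symmetry E is radial; choose a Gaussian sphere of radius r = 4.82 cm (r < R).
For a uniform sphere the enclosed fraction is (r/R)³, so Q_enc = (26.7 μC)(0.0482/0.108)³ = 2.373×10^-6 C.
Gauss's law: E·4πr² = Q_enc/ε₀.
E = |Q_enc|/(4πε₀r²) = (2.373×10^-6)/(4π·8.85×10^-12·(0.0482)²) = 9.19×10^6 N/C.

E = 9.19×10^6 V/m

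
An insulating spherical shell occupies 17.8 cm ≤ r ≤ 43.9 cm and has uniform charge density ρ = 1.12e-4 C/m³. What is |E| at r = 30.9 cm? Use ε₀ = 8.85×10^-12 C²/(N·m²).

Take a concentric spherical Gaussian surface of radius r = 30.9 cm (within the shell material, 17.8 cm < r < 43.9 cm).
Enclosed charge is the volume from a to r: Q_enc = (4π/3)ρ(r³ − a³) = 1.12×10^-5 C.
Applying ∮E·dA = Q_enc/ε₀ with Φ = E(4πr²):
E = |Q_enc|/(4πε₀r²) = (1.12×10^-5)/(4π·8.85×10^-12·(0.309)²) = 1.05×10^6 N/C.

1.05e6 V/m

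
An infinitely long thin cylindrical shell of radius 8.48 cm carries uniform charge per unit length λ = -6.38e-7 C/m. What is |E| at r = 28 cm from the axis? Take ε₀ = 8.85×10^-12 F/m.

|E| = 4.10×10^4 N/C

Choose a coaxial cylinder of radius r = 28 cm (arbitrary length L) as the Gaussian surface (r > 8.48 cm).
The full line charge is enclosed: λ_enc = -6.38×10^-7 C/m.
Since E is radial and uniform over the curved surface, Φ = E·2πrL = Q_enc/ε₀ = λ_enc L/ε₀.
E = |λ_enc|/(2πε₀r) = (6.38×10^-7)/(2π·8.85×10^-12·0.28) = 4.10×10^4 N/C.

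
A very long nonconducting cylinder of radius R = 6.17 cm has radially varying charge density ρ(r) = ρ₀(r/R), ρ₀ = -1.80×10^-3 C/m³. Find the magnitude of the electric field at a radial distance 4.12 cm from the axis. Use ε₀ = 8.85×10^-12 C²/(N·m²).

E ≈ 1.87×10^6 N/C

By cylindrical symmetry E is radial; use a coaxial Gaussian cylinder of radius 4.12 cm and length L (r < R).
Integrating ρ over the cross-section to radius r: λ_enc = (2πρ₀/R) ∫₀^r r'^2 dr' = 2πρ₀ r^3/(3·R) = -4.273e-6 C/m.
Gauss's law: E·2πrL = λ_enc L/ε₀.
E = |λ_enc|/(2πε₀r) = (4.273×10^-6)/(2π·8.85×10^-12·0.0412) = 1.87×10^6 N/C.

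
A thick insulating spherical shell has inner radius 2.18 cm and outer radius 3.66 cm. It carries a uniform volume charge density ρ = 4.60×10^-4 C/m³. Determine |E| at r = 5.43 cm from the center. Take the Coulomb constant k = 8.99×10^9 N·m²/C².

E ≈ 2.27e5 V/m

Symmetry ⇒ E = E(r) r̂. Gaussian sphere of radius r = 5.43 cm (r > 3.66 cm, enclosing the whole shell).
Q_enc = ρ·(4π/3)(b³ − a³) = (4.60×10^-4)·(4π/3)·((0.0366)³ − (0.0218)³) = 7.451×10^-8 C.
Since E is radial and uniform over the Gaussian sphere, Φ = E·4πr² = Q_enc/ε₀.
E = k|Q_enc|/r² = (8.99×10^9)(7.451×10^-8)/(0.0543)² = 2.27×10^5 N/C.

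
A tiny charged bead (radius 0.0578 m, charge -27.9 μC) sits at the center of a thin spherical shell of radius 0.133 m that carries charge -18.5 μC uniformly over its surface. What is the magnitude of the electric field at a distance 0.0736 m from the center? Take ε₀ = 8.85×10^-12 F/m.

Use a concentric Gaussian sphere at r = 0.0736 m (between the bodies, 0.0578 m < r < 0.133 m).
Only the inner charge is enclosed; the outer shell contributes nothing inside itself. Q_enc = -27.9 μC = -2.79e-5 C.
Gauss's law: E·4πr² = Q_enc/ε₀.
E = |Q_enc|/(4πε₀r²) = (2.79×10^-5)/(4π·8.85×10^-12·(0.0736)²) = 4.63e7 N/C.

E ≈ 4.63×10^7 N/C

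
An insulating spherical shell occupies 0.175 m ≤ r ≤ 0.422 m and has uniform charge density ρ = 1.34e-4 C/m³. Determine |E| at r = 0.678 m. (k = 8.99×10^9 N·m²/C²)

Symmetry ⇒ E = E(r) r̂. Gaussian sphere of radius r = 0.678 m (r > 0.422 m, enclosing the whole shell).
Q_enc = ρ·(4π/3)(b³ − a³) = (1.34×10^-4)·(4π/3)·((0.422)³ − (0.175)³) = 3.917e-5 C.
Gauss's law: E·4πr² = Q_enc/ε₀.
E = k|Q_enc|/r² = (8.99×10^9)(3.917×10^-5)/(0.678)² = 7.66e5 N/C.

7.66×10^5 N/C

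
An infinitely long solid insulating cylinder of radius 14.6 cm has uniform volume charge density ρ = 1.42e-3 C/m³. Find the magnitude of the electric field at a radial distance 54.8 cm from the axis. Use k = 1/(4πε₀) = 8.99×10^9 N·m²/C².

By cylindrical symmetry E is radial; use a coaxial Gaussian cylinder of radius 54.8 cm and length L (r > 14.6 cm, full cross-section enclosed).
λ_enc = ρ·πR² = (1.42e-3)π(0.146)² = 9.509×10^-5 C/m.
Gauss's law: E·2πrL = λ_enc L/ε₀.
E = 2k|λ_enc|/r = 2(8.99×10^9)(9.509×10^-5)/(0.548) = 3.12×10^6 N/C.

E = 3.12×10^6 V/m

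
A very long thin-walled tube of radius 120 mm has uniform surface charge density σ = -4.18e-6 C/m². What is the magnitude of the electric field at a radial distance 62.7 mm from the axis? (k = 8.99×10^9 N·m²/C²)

|E| = 0 N/C

Choose a coaxial cylinder of radius r = 62.7 mm (arbitrary length L) as the Gaussian surface (r < 120 mm, inside the shell).
All the surface charge lies outside this cylinder: Q_enc = 0, hence E = 0.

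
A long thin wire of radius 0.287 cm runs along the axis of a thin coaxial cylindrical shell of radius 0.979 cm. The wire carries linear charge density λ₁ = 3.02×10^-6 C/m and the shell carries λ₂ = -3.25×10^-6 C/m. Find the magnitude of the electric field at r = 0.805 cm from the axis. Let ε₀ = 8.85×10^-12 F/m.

E = 6.75e6 V/m

Take a coaxial cylindrical Gaussian surface of radius r = 0.805 cm and length L (between the conductors, 0.287 cm < r < 0.979 cm).
Only the inner wire is enclosed; the outer shell contributes nothing inside itself. λ_enc = λ₁ = 3.02×10^-6 C/m.
By Gauss's law (flux through the curved wall only), E·2πrL = λ_enc L/ε₀.
E = |λ_enc|/(2πε₀r) = (3.02×10^-6)/(2π·8.85×10^-12·0.00805) = 6.75×10^6 N/C.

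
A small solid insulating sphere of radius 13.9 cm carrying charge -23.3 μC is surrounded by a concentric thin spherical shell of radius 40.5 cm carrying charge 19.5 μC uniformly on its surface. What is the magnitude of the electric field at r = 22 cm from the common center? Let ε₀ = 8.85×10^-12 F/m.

Take a concentric spherical Gaussian surface of radius r = 22 cm (between the bodies, 13.9 cm < r < 40.5 cm).
Only the inner charge is enclosed; the outer shell contributes nothing inside itself. Q_enc = -23.3 μC = -2.33×10^-5 C.
Since E is radial and uniform over the Gaussian sphere, Φ = E·4πr² = Q_enc/ε₀.
E = |Q_enc|/(4πε₀r²) = (2.33×10^-5)/(4π·8.85×10^-12·(0.22)²) = 4.33e6 N/C.

|E| ≈ 4.33e6 N/C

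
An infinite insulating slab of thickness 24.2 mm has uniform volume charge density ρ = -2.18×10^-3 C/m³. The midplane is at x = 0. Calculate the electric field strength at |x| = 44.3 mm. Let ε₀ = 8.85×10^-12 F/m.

E = 2.98×10^6 V/m

The point |x| = 44.3 mm lies outside the slab (half-thickness 0.0121 m). A symmetric pillbox spanning the full slab encloses Q_enc = ρ·d·A.
Flux = 2EA ⇒ E = |ρ|d/(2ε₀), independent of distance outside.
E = (2.18e-3)(0.0242)/(2·8.85×10^-12) = 2.98e6 N/C.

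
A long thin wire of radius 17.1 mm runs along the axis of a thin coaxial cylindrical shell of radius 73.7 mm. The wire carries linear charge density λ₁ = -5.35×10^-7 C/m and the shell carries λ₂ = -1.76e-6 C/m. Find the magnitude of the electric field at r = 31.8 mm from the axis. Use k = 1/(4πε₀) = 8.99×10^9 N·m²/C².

By cylindrical symmetry E is radial; use a coaxial Gaussian cylinder of radius 31.8 mm and length L (between the conductors, 17.1 mm < r < 73.7 mm).
The shell at 73.7 mm lies outside the Gaussian surface, so λ_enc = λ₁ = -5.35e-7 C/m.
Gauss's law: E·2πrL = λ_enc L/ε₀.
E = 2k|λ_enc|/r = 2(8.99×10^9)(5.35×10^-7)/(0.0318) = 3.02e5 N/C.

|E| = 3.02×10^5 N/C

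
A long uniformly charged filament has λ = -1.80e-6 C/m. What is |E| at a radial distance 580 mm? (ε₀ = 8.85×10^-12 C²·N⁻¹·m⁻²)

Take a coaxial cylindrical Gaussian surface of radius r = 580 mm and length L.
Q_enc = λL, so λ_enc = -1.80×10^-6 C/m.
By Gauss's law (flux through the curved wall only), E·2πrL = λ_enc L/ε₀.
E = |λ_enc|/(2πε₀r) = (1.80e-6)/(2π·8.85×10^-12·0.58) = 5.58×10^4 N/C.

E ≈ 5.58×10^4 N/C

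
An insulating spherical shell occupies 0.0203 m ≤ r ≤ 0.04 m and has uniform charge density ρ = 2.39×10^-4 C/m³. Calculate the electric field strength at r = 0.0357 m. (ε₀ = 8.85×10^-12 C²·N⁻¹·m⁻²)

By spherical symmetry E is radial; choose a Gaussian sphere of radius r = 0.0357 m (within the shell material, 0.0203 m < r < 0.04 m).
Enclosed charge is the volume from a to r: Q_enc = (4π/3)ρ(r³ − a³) = 3.718×10^-8 C.
Gauss's law: E·4πr² = Q_enc/ε₀.
E = |Q_enc|/(4πε₀r²) = (3.718×10^-8)/(4π·8.85×10^-12·(0.0357)²) = 2.62×10^5 N/C.

E = 2.62e5 N/C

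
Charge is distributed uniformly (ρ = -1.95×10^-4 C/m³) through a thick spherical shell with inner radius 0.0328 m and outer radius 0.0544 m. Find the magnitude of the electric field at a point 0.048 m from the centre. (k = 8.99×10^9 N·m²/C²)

Use a concentric Gaussian sphere at r = 0.048 m (within the shell material, 0.0328 m < r < 0.0544 m).
Enclosed charge is the volume from a to r: Q_enc = (4π/3)ρ(r³ − a³) = -6.151e-8 C.
Gauss's law: E·4πr² = Q_enc/ε₀.
E = k|Q_enc|/r² = (8.99×10^9)(6.151×10^-8)/(0.048)² = 2.40e5 N/C.

|E| = 2.40×10^5 N/C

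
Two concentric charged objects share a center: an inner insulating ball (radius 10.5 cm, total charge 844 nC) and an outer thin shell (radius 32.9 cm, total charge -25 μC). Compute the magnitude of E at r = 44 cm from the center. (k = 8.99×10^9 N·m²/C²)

By spherical symmetry E is radial; choose a Gaussian sphere of radius r = 44 cm (r > 32.9 cm, enclosing both).
Q_enc = (844 nC) + (-25 μC) = -2.416×10^-5 C.
Since E is radial and uniform over the Gaussian sphere, Φ = E·4πr² = Q_enc/ε₀.
E = k|Q_enc|/r² = (8.99×10^9)(2.416×10^-5)/(0.44)² = 1.12×10^6 N/C.

|E| = 1.12e6 N/C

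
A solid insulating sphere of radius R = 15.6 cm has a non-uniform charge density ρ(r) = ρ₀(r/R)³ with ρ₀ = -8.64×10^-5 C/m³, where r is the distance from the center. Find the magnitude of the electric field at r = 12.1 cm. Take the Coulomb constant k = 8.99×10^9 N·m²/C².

9.19×10^4 V/m

Symmetry ⇒ E = E(r) r̂. Gaussian sphere of radius r = 12.1 cm (r < R).
Q_enc = ∫₀^r ρ(r')·4πr'² dr' = (4πρ₀/R³) ∫₀^r r'^5 dr' = 4πρ₀ r^6/(6·R³) = -1.496e-7 C.
Gauss's law: E·4πr² = Q_enc/ε₀.
E = k|Q_enc|/r² = (8.99×10^9)(1.496×10^-7)/(0.121)² = 9.19×10^4 N/C.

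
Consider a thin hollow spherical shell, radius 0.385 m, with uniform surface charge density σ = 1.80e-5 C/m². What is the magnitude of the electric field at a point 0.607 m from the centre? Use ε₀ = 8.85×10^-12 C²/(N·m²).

Symmetry ⇒ E = E(r) r̂. Gaussian sphere of radius r = 0.607 m (r > 0.385 m).
The entire shell is enclosed: Q_enc = σ·4πR² = (1.80×10^-5)·4π·(0.385)² = 3.353e-5 C.
Since E is radial and uniform over the Gaussian sphere, Φ = E·4πr² = Q_enc/ε₀.
E = |Q_enc|/(4πε₀r²) = (3.353e-5)/(4π·8.85×10^-12·(0.607)²) = 8.18×10^5 N/C.

|E| ≈ 8.18×10^5 N/C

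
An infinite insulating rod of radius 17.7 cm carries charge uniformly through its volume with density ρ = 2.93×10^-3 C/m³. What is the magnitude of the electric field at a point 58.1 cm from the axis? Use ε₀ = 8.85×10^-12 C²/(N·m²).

Take a coaxial cylindrical Gaussian surface of radius r = 58.1 cm and length L (r > 17.7 cm, full cross-section enclosed).
λ_enc = ρ·πR² = (2.93e-3)π(0.177)² = 2.884×10^-4 C/m.
Gauss's law: E·2πrL = λ_enc L/ε₀.
E = |λ_enc|/(2πε₀r) = (2.884e-4)/(2π·8.85×10^-12·0.581) = 8.93×10^6 N/C.

|E| ≈ 8.93e6 N/C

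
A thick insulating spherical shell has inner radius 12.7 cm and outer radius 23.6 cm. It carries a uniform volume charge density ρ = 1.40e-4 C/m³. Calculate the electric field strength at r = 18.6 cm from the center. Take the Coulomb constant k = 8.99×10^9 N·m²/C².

|E| ≈ 6.68×10^5 V/m

Use a concentric Gaussian sphere at r = 18.6 cm (within the shell material, 12.7 cm < r < 23.6 cm).
Only the shell between 12.7 cm and r is enclosed: Q_enc = ρ·(4π/3)(r³ − a³) = (1.40e-4)·(4π/3)·((0.186)³ − (0.127)³) = 2.572×10^-6 C.
Gauss's law: E·4πr² = Q_enc/ε₀.
E = k|Q_enc|/r² = (8.99×10^9)(2.572e-6)/(0.186)² = 6.68e5 N/C.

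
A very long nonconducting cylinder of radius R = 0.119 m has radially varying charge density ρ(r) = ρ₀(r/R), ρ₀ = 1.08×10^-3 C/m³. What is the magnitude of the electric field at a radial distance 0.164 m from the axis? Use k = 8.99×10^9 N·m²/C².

By cylindrical symmetry E is radial; use a coaxial Gaussian cylinder of radius 0.164 m and length L (r > R, full charge per length enclosed).
λ_enc = 2π ∫₀^R ρ₀(r'/R)^1 r' dr' = 2πρ₀R²/3 = 3.203×10^-5 C/m.
By Gauss's law (flux through the curved wall only), E·2πrL = λ_enc L/ε₀.
E = 2k|λ_enc|/r = 2(8.99×10^9)(3.203×10^-5)/(0.164) = 3.51×10^6 N/C.

|E| ≈ 3.51e6 N/C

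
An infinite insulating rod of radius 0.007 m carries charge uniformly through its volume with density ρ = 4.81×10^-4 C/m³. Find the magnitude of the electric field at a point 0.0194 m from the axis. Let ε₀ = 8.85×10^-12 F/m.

|E| ≈ 6.86×10^4 N/C

By cylindrical symmetry E is radial; use a coaxial Gaussian cylinder of radius 0.0194 m and length L (r > 0.007 m, full cross-section enclosed).
λ_enc = ρ·πR² = (4.81e-4)π(0.007)² = 7.404×10^-8 C/m.
By Gauss's law (flux through the curved wall only), E·2πrL = λ_enc L/ε₀.
E = |λ_enc|/(2πε₀r) = (7.404×10^-8)/(2π·8.85×10^-12·0.0194) = 6.86×10^4 N/C.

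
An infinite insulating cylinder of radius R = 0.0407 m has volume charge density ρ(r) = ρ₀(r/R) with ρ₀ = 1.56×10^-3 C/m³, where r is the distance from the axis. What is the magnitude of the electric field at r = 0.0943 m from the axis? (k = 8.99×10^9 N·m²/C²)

Take a coaxial cylindrical Gaussian surface of radius r = 0.0943 m and length L (r > R, full charge per length enclosed).
λ_enc = 2π ∫₀^R ρ₀(r'/R)^1 r' dr' = 2πρ₀R²/3 = 5.412×10^-6 C/m.
By Gauss's law (flux through the curved wall only), E·2πrL = λ_enc L/ε₀.
E = 2k|λ_enc|/r = 2(8.99×10^9)(5.412×10^-6)/(0.0943) = 1.03e6 N/C.

E ≈ 1.03×10^6 N/C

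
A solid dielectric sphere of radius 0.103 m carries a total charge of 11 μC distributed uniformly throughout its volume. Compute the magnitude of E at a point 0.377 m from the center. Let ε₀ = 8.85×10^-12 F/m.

|E| = 6.96×10^5 V/m

Use a concentric Gaussian sphere at r = 0.377 m (r > R, so the entire charge is enclosed).
Q_enc = 11 μC = 1.10×10^-5 C.
Since E is radial and uniform over the Gaussian sphere, Φ = E·4πr² = Q_enc/ε₀.
E = |Q_enc|/(4πε₀r²) = (1.10×10^-5)/(4π·8.85×10^-12·(0.377)²) = 6.96e5 N/C.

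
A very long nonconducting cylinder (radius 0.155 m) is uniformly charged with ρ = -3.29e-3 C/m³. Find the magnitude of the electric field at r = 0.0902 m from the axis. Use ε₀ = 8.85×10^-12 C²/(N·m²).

1.68×10^7 N/C

Choose a coaxial cylinder of radius r = 0.0902 m (arbitrary length L) as the Gaussian surface (r < R).
Enclosed charge per unit length: λ_enc = ρ·πr² = (-3.29×10^-3)π(0.0902)² = -8.409×10^-5 C/m.
Applying ∮E·dA = Q_enc/ε₀ with the end caps contributing no flux:
E = |λ_enc|/(2πε₀r) = (8.409×10^-5)/(2π·8.85×10^-12·0.0902) = 1.68×10^7 N/C.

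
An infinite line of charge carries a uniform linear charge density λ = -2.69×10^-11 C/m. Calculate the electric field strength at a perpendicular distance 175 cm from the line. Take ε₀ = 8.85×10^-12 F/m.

0.276 N/C

Coaxial Gaussian cylinder, radius r = 175 cm, length L.
Q_enc = λL, so λ_enc = -2.69e-11 C/m.
By Gauss's law (flux through the curved wall only), E·2πrL = λ_enc L/ε₀.
E = |λ_enc|/(2πε₀r) = (2.69e-11)/(2π·8.85×10^-12·1.75) = 0.276 N/C.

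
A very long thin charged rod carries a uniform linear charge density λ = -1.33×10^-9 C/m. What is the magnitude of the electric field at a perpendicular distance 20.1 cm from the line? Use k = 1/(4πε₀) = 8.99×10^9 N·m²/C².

Coaxial Gaussian cylinder, radius r = 20.1 cm, length L.
Q_enc = λL, so λ_enc = -1.33e-9 C/m.
Applying ∮E·dA = Q_enc/ε₀ with the end caps contributing no flux:
E = 2k|λ_enc|/r = 2(8.99×10^9)(1.33×10^-9)/(0.201) = 119 N/C.

E = 119 V/m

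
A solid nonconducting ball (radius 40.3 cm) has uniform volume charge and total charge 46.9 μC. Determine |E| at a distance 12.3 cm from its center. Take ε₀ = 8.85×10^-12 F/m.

7.93e5 N/C

Use a concentric Gaussian sphere at r = 12.3 cm (r < R).
For a uniform sphere the enclosed fraction is (r/R)³, so Q_enc = (46.9 μC)(0.123/0.403)³ = 1.333e-6 C.
Since E is radial and uniform over the Gaussian sphere, Φ = E·4πr² = Q_enc/ε₀.
E = |Q_enc|/(4πε₀r²) = (1.333e-6)/(4π·8.85×10^-12·(0.123)²) = 7.93×10^5 N/C.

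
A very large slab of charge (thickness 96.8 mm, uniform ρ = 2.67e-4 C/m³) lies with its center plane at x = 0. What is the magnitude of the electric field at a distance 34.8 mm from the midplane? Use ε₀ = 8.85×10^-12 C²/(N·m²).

|E| = 1.05e6 N/C

By symmetry E is perpendicular to the slab. A Gaussian pillbox from −34.8 mm to +34.8 mm (face area A) lies entirely within the slab.
Q_enc = ρ·(2x)·A and flux = 2EA, so 2EA = 2ρxA/ε₀ ⇒ E = |ρ|x/ε₀.
E = (2.67×10^-4)(0.0348)/(8.85×10^-12) = 1.05×10^6 N/C.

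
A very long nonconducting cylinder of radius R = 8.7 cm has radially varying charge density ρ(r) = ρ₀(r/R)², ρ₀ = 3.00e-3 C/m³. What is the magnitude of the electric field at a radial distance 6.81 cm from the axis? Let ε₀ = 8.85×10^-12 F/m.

By cylindrical symmetry E is radial; use a coaxial Gaussian cylinder of radius 6.81 cm and length L (r < R).
λ_enc = ∫₀^r ρ(r')·2πr' dr' = (2πρ₀/R²)·r^4/4 = 1.339e-5 C/m.
Gauss's law: E·2πrL = λ_enc L/ε₀.
E = |λ_enc|/(2πε₀r) = (1.339e-5)/(2π·8.85×10^-12·0.0681) = 3.54×10^6 N/C.

E ≈ 3.54×10^6 N/C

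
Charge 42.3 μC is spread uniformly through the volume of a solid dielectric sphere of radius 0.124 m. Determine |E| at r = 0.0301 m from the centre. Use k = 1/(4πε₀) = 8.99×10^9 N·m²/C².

Symmetry ⇒ E = E(r) r̂. Gaussian sphere of radius r = 0.0301 m (r < R).
Only the charge within r is enclosed: Q_enc = Q·(r/R)³ = (42.3 μC)·(0.0301 m/0.124 m)³ = 6.05×10^-7 C.
Since E is radial and uniform over the Gaussian sphere, Φ = E·4πr² = Q_enc/ε₀.
E = k|Q_enc|/r² = (8.99×10^9)(6.05e-7)/(0.0301)² = 6.00×10^6 N/C.

|E| ≈ 6.00e6 N/C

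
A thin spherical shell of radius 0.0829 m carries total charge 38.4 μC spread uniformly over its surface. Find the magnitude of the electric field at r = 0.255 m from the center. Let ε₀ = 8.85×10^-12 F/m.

Use a concentric Gaussian sphere at r = 0.255 m (r > 0.0829 m).
The entire shell is enclosed: Q_enc = 3.84×10^-5 C.
Gauss's law: E·4πr² = Q_enc/ε₀.
E = |Q_enc|/(4πε₀r²) = (3.84×10^-5)/(4π·8.85×10^-12·(0.255)²) = 5.31e6 N/C.

5.31e6 V/m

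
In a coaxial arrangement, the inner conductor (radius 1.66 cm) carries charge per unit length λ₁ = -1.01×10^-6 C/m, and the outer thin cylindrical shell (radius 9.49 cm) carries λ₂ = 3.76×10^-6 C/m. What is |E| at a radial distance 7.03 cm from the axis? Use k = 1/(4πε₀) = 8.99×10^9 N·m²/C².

E ≈ 2.58e5 N/C

Choose a coaxial cylinder of radius r = 7.03 cm (arbitrary length L) as the Gaussian surface (between the conductors, 1.66 cm < r < 9.49 cm).
Only the inner wire is enclosed; the outer shell contributes nothing inside itself. λ_enc = λ₁ = -1.01×10^-6 C/m.
By Gauss's law (flux through the curved wall only), E·2πrL = λ_enc L/ε₀.
E = 2k|λ_enc|/r = 2(8.99×10^9)(1.01e-6)/(0.0703) = 2.58×10^5 N/C.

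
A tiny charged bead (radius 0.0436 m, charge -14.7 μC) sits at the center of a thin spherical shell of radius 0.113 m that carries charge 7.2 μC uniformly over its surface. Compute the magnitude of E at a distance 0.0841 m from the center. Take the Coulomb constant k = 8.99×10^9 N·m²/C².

Take a concentric spherical Gaussian surface of radius r = 0.0841 m (between the bodies, 0.0436 m < r < 0.113 m).
The shell at 0.113 m lies outside the Gaussian surface, so Q_enc = -14.7 μC = -1.47×10^-5 C.
Gauss's law: E·4πr² = Q_enc/ε₀.
E = k|Q_enc|/r² = (8.99×10^9)(1.47e-5)/(0.0841)² = 1.87×10^7 N/C.

|E| = 1.87×10^7 N/C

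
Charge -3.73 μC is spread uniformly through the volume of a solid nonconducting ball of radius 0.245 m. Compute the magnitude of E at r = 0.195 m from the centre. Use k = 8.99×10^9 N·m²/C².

Take a concentric spherical Gaussian surface of radius r = 0.195 m (r < R).
For a uniform sphere the enclosed fraction is (r/R)³, so Q_enc = (-3.73 μC)(0.195/0.245)³ = -1.881×10^-6 C.
Gauss's law: E·4πr² = Q_enc/ε₀.
E = k|Q_enc|/r² = (8.99×10^9)(1.881×10^-6)/(0.195)² = 4.45e5 N/C.

E = 4.45e5 N/C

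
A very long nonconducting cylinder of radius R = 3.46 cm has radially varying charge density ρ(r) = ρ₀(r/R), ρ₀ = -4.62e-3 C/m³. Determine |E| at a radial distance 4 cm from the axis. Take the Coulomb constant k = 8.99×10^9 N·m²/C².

Choose a coaxial cylinder of radius r = 4 cm (arbitrary length L) as the Gaussian surface (r > R, full charge per length enclosed).
λ_enc = 2π ∫₀^R ρ₀(r'/R)^1 r' dr' = 2πρ₀R²/3 = -1.158×10^-5 C/m.
By Gauss's law (flux through the curved wall only), E·2πrL = λ_enc L/ε₀.
E = 2k|λ_enc|/r = 2(8.99×10^9)(1.158×10^-5)/(0.04) = 5.21e6 N/C.

E ≈ 5.21×10^6 V/m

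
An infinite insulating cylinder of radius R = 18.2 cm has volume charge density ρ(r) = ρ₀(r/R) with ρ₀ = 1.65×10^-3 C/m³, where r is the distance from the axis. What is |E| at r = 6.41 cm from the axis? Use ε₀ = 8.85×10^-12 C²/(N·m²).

1.40e6 N/C

By cylindrical symmetry E is radial; use a coaxial Gaussian cylinder of radius 6.41 cm and length L (r < R).
Integrating ρ over the cross-section to radius r: λ_enc = (2πρ₀/R) ∫₀^r r'^2 dr' = 2πρ₀ r^3/(3·R) = 5.001×10^-6 C/m.
Applying ∮E·dA = Q_enc/ε₀ with the end caps contributing no flux:
E = |λ_enc|/(2πε₀r) = (5.001×10^-6)/(2π·8.85×10^-12·0.0641) = 1.40×10^6 N/C.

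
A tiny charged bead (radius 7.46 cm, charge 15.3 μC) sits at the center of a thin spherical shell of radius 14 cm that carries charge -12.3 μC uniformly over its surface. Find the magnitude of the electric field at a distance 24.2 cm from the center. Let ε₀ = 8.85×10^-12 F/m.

Use a concentric Gaussian sphere at r = 24.2 cm (r > 14 cm, enclosing both).
Q_enc = (15.3 μC) + (-12.3 μC) = 3.00×10^-6 C.
By Gauss's law, ∮E·dA = E·4πr² = Q_enc/ε₀.
E = |Q_enc|/(4πε₀r²) = (3.00×10^-6)/(4π·8.85×10^-12·(0.242)²) = 4.61×10^5 N/C.

E = 4.61×10^5 N/C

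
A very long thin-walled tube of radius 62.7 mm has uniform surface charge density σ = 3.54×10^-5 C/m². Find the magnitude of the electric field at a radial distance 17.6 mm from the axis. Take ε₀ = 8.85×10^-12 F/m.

Coaxial Gaussian cylinder, radius r = 17.6 mm, length L (r < 62.7 mm, inside the shell).
All the surface charge lies outside this cylinder: Q_enc = 0, hence E = 0.

E = 0 (no enclosed charge)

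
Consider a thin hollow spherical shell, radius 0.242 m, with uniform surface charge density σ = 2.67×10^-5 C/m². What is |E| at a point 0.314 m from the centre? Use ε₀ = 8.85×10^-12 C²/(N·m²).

E = 1.79e6 V/m

Use a concentric Gaussian sphere at r = 0.314 m (r > 0.242 m).
The entire shell is enclosed: Q_enc = σ·4πR² = (2.67×10^-5)·4π·(0.242)² = 1.965×10^-5 C.
Gauss's law: E·4πr² = Q_enc/ε₀.
E = |Q_enc|/(4πε₀r²) = (1.965e-5)/(4π·8.85×10^-12·(0.314)²) = 1.79×10^6 N/C.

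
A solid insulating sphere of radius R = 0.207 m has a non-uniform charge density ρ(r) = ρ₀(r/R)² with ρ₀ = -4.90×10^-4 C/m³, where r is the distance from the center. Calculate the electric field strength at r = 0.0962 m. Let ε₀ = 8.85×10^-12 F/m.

2.30e5 N/C

By spherical symmetry E is radial; choose a Gaussian sphere of radius r = 0.0962 m (r < R).
Integrate the density: Q_enc = 4π ∫₀^r ρ₀(r'/R)^2 r'² dr' = 4πρ₀ r^5/(5·R²) = -2.368e-7 C.
Gauss's law: E·4πr² = Q_enc/ε₀.
E = |Q_enc|/(4πε₀r²) = (2.368×10^-7)/(4π·8.85×10^-12·(0.0962)²) = 2.30×10^5 N/C.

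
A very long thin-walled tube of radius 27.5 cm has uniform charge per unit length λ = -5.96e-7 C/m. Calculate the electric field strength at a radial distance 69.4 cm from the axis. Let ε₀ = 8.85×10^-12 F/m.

Coaxial Gaussian cylinder, radius r = 69.4 cm, length L (r > 27.5 cm).
The full line charge is enclosed: λ_enc = -5.96×10^-7 C/m.
Gauss's law: E·2πrL = λ_enc L/ε₀.
E = |λ_enc|/(2πε₀r) = (5.96×10^-7)/(2π·8.85×10^-12·0.694) = 1.54e4 N/C.

|E| = 1.54×10^4 V/m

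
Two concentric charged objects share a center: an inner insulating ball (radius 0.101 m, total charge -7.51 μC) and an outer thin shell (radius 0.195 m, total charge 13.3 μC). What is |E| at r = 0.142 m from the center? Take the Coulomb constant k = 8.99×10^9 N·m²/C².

Symmetry ⇒ E = E(r) r̂. Gaussian sphere of radius r = 0.142 m (between the bodies, 0.101 m < r < 0.195 m).
The shell at 0.195 m lies outside the Gaussian surface, so Q_enc = -7.51 μC = -7.51×10^-6 C.
Gauss's law: E·4πr² = Q_enc/ε₀.
E = k|Q_enc|/r² = (8.99×10^9)(7.51×10^-6)/(0.142)² = 3.35×10^6 N/C.

E = 3.35e6 N/C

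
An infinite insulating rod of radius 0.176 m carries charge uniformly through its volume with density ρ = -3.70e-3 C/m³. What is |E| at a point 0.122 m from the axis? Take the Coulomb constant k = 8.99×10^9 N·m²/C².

Choose a coaxial cylinder of radius r = 0.122 m (arbitrary length L) as the Gaussian surface (r < R).
Charge inside radius r per length L is ρ·πr²·L, so λ_enc = ρπr² = -1.73e-4 C/m.
Applying ∮E·dA = Q_enc/ε₀ with the end caps contributing no flux:
E = 2k|λ_enc|/r = 2(8.99×10^9)(1.73×10^-4)/(0.122) = 2.55e7 N/C.

E ≈ 2.55×10^7 V/m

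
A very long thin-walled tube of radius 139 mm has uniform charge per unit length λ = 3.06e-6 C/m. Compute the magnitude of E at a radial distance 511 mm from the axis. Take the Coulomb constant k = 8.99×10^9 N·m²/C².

E ≈ 1.08×10^5 N/C

By cylindrical symmetry E is radial; use a coaxial Gaussian cylinder of radius 511 mm and length L (r > 139 mm).
The full line charge is enclosed: λ_enc = 3.06×10^-6 C/m.
Gauss's law: E·2πrL = λ_enc L/ε₀.
E = 2k|λ_enc|/r = 2(8.99×10^9)(3.06×10^-6)/(0.511) = 1.08×10^5 N/C.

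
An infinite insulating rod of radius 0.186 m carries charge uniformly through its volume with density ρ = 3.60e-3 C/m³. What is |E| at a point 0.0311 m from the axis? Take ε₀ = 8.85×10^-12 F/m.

By cylindrical symmetry E is radial; use a coaxial Gaussian cylinder of radius 0.0311 m and length L (r < R).
Enclosed charge per unit length: λ_enc = ρ·πr² = (3.60×10^-3)π(0.0311)² = 1.094×10^-5 C/m.
Gauss's law: E·2πrL = λ_enc L/ε₀.
E = |λ_enc|/(2πε₀r) = (1.094×10^-5)/(2π·8.85×10^-12·0.0311) = 6.33×10^6 N/C.

E ≈ 6.33×10^6 N/C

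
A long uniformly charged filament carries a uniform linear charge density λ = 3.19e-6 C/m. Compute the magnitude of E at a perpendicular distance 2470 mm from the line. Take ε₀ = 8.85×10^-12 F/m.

E = 2.32e4 N/C

Choose a coaxial cylinder of radius r = 2470 mm (arbitrary length L) as the Gaussian surface.
Q_enc = λL, so λ_enc = 3.19e-6 C/m.
Applying ∮E·dA = Q_enc/ε₀ with the end caps contributing no flux:
E = |λ_enc|/(2πε₀r) = (3.19×10^-6)/(2π·8.85×10^-12·2.47) = 2.32×10^4 N/C.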